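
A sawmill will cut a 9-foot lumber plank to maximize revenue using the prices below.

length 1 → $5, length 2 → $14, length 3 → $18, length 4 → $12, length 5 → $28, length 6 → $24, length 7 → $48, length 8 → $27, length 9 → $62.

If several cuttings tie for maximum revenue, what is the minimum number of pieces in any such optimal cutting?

Build r[k] bottom-up: r[k] = max over allowed piece i of (p[i] + r[k−i]).
r[1] = 5
r[2] = 14
r[3] = 19  (first piece 1, then r[2]=14)
r[4] = 28  (first piece 2, then r[2]=14)
r[5] = 33  (first piece 1, then r[4]=28)
r[6] = 42  (first piece 2, then r[4]=28)
r[7] = 48
r[8] = 56  (first piece 2, then r[6]=42)
r[9] = 62  (first piece 2, then r[7]=48)
Maximum revenue is $62.
Now minimize piece count subject to staying optimal: for each k, pieces[k] = 1 + min over i with p[i]+r[k−i]=r[k] of pieces[k−i].
pieces[6] = 3
pieces[7] = 1
pieces[8] = 4
pieces[9] = 1

1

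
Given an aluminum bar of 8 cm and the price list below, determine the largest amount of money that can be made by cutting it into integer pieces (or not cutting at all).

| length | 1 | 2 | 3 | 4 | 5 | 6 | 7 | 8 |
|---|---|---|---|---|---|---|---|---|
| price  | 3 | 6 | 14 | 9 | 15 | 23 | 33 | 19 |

36

Build r[k] bottom-up: r[k] = max over allowed piece i of (p[i] + r[k−i]).
r[1] = 3
r[2] = 6  (first piece 1, then r[1]=3)
r[3] = 14
r[4] = 17  (first piece 1, then r[3]=14)
r[5] = 20  (first piece 1, then r[4]=17)
r[6] = 28  (first piece 3, then r[3]=14)
r[7] = 33
r[8] = 36  (first piece 1, then r[7]=33)
One optimal cutting: 7 + 1 → $33 + $3 = $36.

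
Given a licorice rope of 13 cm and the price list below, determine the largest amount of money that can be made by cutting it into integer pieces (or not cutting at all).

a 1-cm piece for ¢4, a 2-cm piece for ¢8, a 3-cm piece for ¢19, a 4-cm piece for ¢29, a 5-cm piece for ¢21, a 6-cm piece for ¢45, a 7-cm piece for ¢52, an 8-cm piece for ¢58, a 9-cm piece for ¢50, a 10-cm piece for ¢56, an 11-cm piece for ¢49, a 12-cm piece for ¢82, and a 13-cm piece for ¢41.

Build best[k] bottom-up: best[k] = max over allowed piece i of (p[i] + best[k−i]).
best[1] = 4
best[2] = max(4+4, 8+0) = 8
best[3] = max(4+8, 8+4, 19+0) = 19
best[4] = max(4+19, 8+8, 19+4, 29+0) = 29
best[5] = max(4+29, 8+19, 19+8, 29+4, 21+0) = 33
best[6] = max(4+33, 8+29, 19+19, 29+8, 21+4, 45+0) = 45
best[7] = max(4+45, 8+33, 19+29, …, 45+4, 52+0) = 52
best[8] = max(4+52, 8+45, 19+33, …, 52+4, 58+0) = 58
best[9] = max(4+58, 8+52, 19+45, …, 58+4, 50+0) = 64
best[10] = max(4+64, 8+58, 19+52, …, 50+4, 56+0) = 74
best[11] = max(4+74, 8+64, 19+58, …, 56+4, 49+0) = 81
best[12] = max(4+81, 8+74, 19+64, …, 49+4, 82+0) = 90
best[13] = max(4+90, 8+81, 19+74, …, 82+4, 41+0) = 97
One optimal cutting: 7 + 6 → ¢52 + ¢45 = ¢97.

97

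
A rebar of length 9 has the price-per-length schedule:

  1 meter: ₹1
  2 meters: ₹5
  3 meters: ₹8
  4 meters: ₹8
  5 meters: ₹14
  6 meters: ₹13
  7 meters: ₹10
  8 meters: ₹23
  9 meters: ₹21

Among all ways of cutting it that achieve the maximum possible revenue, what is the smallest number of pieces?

Consider every possible first cut. r[k] is the best of p[i]+r[k−i] over all sellable i≤k.
r[1] = 1
r[2] = max(1+1, 5+0) = 5
r[3] = max(1+5, 5+1, 8+0) = 8
r[4] = max(1+8, 5+5, 8+1, 8+0) = 10
r[5] = max(1+10, 5+8, 8+5, 8+1, 14+0) = 14
r[6] = max(1+14, 5+10, 8+8, 8+5, 14+1, 13+0) = 16
r[7] = max(1+16, 5+14, 8+10, …, 13+1, 10+0) = 19
r[8] = max(1+19, 5+16, 8+14, …, 10+1, 23+0) = 23
r[9] = max(1+23, 5+19, 8+16, …, 23+1, 21+0) = 24
Maximum revenue is ₹24.
Now minimize piece count subject to staying optimal: for each k, pieces[k] = 1 + min over i with p[i]+r[k−i]=r[k] of pieces[k−i].
pieces[6] = 2
pieces[7] = 2
pieces[8] = 1
pieces[9] = 2

2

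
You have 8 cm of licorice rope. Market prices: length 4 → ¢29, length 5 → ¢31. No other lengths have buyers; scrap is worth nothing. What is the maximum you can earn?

58

Let r[k] be the best obtainable value from length k. For each k, try every first piece i and keep the best of price[i] + r[k−i].
r[1] = 0
r[2] = 0
r[3] = 0
r[4] = 29
r[5] = 31
r[6] = 31
r[7] = 31
r[8] = 58  (first piece 4, then r[4]=29)
One optimal cutting: 4 + 4 → ¢58.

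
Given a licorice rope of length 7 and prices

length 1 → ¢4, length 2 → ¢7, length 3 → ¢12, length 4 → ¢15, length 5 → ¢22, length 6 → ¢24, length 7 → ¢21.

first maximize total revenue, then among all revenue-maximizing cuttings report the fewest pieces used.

Build r[k] bottom-up: r[k] = max over allowed piece i of (p[i] + r[k−i]).
r[1] = 4
r[2] = max(4+4, 7+0) = 8
r[3] = max(4+8, 7+4, 12+0) = 12
r[4] = max(4+12, 7+8, 12+4, 15+0) = 16
r[5] = max(4+16, 7+12, 12+8, 15+4, 22+0) = 22
r[6] = max(4+22, 7+16, 12+12, 15+8, 22+4, 24+0) = 26
r[7] = max(4+26, 7+22, 12+16, …, 24+4, 21+0) = 30
Maximum revenue is ¢30.
Now minimize piece count subject to staying optimal: for each k, pieces[k] = 1 + min over i with p[i]+r[k−i]=r[k] of pieces[k−i].
pieces[4] = 2
pieces[5] = 1
pieces[6] = 2
pieces[7] = 3

3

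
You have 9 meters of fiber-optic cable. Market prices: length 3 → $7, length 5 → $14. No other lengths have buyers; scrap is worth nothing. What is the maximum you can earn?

Let f[k] be the best obtainable value from length k. For each k, try every first piece i and keep the best of price[i] + f[k−i].
f[1] = 0
f[2] = 0
f[3] = 7
f[4] = 7
f[5] = max(7+0, 14+0) = 14
f[6] = max(7+7, 14+0) = 14
f[7] = max(7+7, 14+0) = 14
f[8] = max(7+14, 14+7) = 21
f[9] = max(7+14, 14+7) = 21
One optimal cutting: pieces 5 + 3 with 1 meter of scrap → $21.

21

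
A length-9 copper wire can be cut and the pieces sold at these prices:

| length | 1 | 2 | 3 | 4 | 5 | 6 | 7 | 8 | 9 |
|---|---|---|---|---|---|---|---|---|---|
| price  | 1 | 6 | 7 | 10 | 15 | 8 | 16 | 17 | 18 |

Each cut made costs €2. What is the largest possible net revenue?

Let r[k] be the best obtainable value from length k. For each k, try every first piece i and keep the best of price[i] + r[k−i] minus the 2 cut fee when i<k.
r[1] = 1
r[2] = 6
r[3] = 7
r[4] = 10  (first piece 2, then r[2]=6)
r[5] = 15
r[6] = 14  (first piece 1, then r[5]=15)
r[7] = 19  (first piece 2, then r[5]=15)
r[8] = 20  (first piece 3, then r[5]=15)
r[9] = 23  (first piece 2, then r[7]=19)
One optimal plan: pieces 5 + 2 + 2 (2 cuts) → €27 − €4 = €23.

23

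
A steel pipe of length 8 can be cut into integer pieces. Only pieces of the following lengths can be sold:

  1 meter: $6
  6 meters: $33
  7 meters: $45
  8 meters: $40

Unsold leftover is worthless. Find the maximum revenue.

51

Consider every possible first cut. best[k] is the best of p[i]+best[k−i] over all sellable i≤k.
best[1] = 6
best[2] = 12  (first piece 1, then best[1]=6)
best[3] = 18  (first piece 1, then best[2]=12)
best[4] = 24  (first piece 1, then best[3]=18)
best[5] = 30  (first piece 1, then best[4]=24)
best[6] = max(6+30, 33+0) = 36
best[7] = max(6+36, 33+6, 45+0) = 45
best[8] = max(6+45, 33+12, 45+6, 40+0) = 51
One optimal cutting: 7 + 1 → $51.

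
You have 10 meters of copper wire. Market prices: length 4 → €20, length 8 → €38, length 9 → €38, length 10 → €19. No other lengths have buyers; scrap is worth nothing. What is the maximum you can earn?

Consider every possible first cut. f[k] is the best of p[i]+f[k−i] over all sellable i≤k.
f[1] = 0
f[2] = 0
f[3] = 0
f[4] = 20
f[5] = 20
f[6] = 20
f[7] = 20
f[8] = max(20+20, 38+0) = 40
f[9] = max(20+20, 38+0, 38+0) = 40
f[10] = max(20+20, 38+0, 38+0, 19+0) = 40
One optimal cutting: pieces 4 + 4 with 2 meters of scrap → €40.

40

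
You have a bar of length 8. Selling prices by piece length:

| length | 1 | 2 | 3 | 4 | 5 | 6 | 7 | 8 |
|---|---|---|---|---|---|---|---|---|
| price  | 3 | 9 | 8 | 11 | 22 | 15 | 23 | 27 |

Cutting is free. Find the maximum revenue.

Let r[k] be the best obtainable value from length k. For each k, try every first piece i and keep the best of price[i] + r[k−i].
r[1] = 3
r[2] = 9
r[3] = 12  (first piece 1, then r[2]=9)
r[4] = 18  (first piece 2, then r[2]=9)
r[5] = 22
r[6] = 27  (first piece 2, then r[4]=18)
r[7] = 31  (first piece 2, then r[5]=22)
r[8] = 36  (first piece 2, then r[6]=27)
One optimal cutting: 2 + 2 + 2 + 2 → 9 + 9 + 9 + 9 = 36.

36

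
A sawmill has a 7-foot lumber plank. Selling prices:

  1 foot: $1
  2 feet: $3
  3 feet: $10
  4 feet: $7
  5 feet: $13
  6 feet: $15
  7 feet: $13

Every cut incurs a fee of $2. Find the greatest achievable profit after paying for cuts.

17

Build r[k] bottom-up: r[k] = max over allowed piece i of (p[i] + r[k−i]) − 2 per cut.
r[1] = 1
r[2] = max(1+1-2, 3+0) = 3
r[3] = max(1+3-2, 3+1-2, 10+0) = 10
r[4] = max(1+10-2, 3+3-2, 10+1-2, 7+0) = 9
r[5] = max(1+9-2, 3+10-2, 10+3-2, 7+1-2, 13+0) = 13
r[6] = max(1+13-2, 3+9-2, 10+10-2, 7+3-2, 13+1-2, 15+0) = 18
r[7] = max(1+18-2, 3+13-2, 10+9-2, …, 15+1-2, 13+0) = 17
One optimal plan: pieces 3 + 3 + 1 (2 cuts) → $21 − $4 = $17.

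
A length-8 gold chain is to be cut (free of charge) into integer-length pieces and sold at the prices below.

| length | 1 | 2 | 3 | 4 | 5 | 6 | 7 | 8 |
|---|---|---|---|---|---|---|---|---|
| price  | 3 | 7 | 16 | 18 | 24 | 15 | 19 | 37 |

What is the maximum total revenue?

Let best[k] be the best obtainable value from length k. For each k, try every first piece i and keep the best of price[i] + best[k−i].
best[1] = 3
best[2] = 7
best[3] = 16
best[4] = 19  (first piece 1, then best[3]=16)
best[5] = 24
best[6] = 32  (first piece 3, then best[3]=16)
best[7] = 35  (first piece 1, then best[6]=32)
best[8] = 40  (first piece 3, then best[5]=24)
One optimal cutting: 5 + 3 → $24 + $16 = $40.

40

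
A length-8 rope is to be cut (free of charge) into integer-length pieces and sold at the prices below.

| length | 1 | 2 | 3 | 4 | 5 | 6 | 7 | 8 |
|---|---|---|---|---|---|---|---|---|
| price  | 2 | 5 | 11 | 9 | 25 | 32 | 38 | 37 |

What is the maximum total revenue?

40

Consider every possible first cut. R[k] is the best of p[i]+R[k−i] over all sellable i≤k.
R[1] = 2
R[2] = 5
R[3] = 11
R[4] = 13  (first piece 1, then R[3]=11)
R[5] = 25
R[6] = 32
R[7] = 38
R[8] = 40  (first piece 1, then R[7]=38)
One optimal cutting: 7 + 1 → 38 + 2 = 40.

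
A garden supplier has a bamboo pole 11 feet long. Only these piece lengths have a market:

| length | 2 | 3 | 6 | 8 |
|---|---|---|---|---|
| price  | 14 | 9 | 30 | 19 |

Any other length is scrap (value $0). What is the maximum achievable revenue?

70

Let f[k] be the best obtainable value from length k. For each k, try every first piece i and keep the best of price[i] + f[k−i].
f[1] = 0
f[2] = 14
f[3] = 14
f[4] = 28  (first piece 2, then f[2]=14)
f[5] = 28
f[6] = 42  (first piece 2, then f[4]=28)
f[7] = 42
f[8] = 56  (first piece 2, then f[6]=42)
f[9] = 56
f[10] = 70  (first piece 2, then f[8]=56)
f[11] = 70
One optimal cutting: pieces 2 + 2 + 2 + 2 + 2 with 1 foot of scrap → $70.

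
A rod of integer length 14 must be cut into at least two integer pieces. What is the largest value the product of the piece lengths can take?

162

Let P[k] be the best product for length k (with at least one cut). For each first piece i, the rest contributes max(k−i, P[k−i]).
P[2] = 1×max(1,0) = 1×1 = 1
P[3] = 1×max(2,1) = 1×2 = 2
P[4] = 2×max(2,1) = 2×2 = 4
P[5] = 2×max(3,2) = 2×3 = 6
P[6] = 3×max(3,2) = 3×3 = 9
P[7] = 2×max(5,6) = 2×6 = 12
P[8] = 2×max(6,9) = 2×9 = 18
P[9] = 3×max(6,9) = 3×9 = 27
P[10] = 2×max(8,18) = 2×18 = 36
P[11] = 2×max(9,27) = 2×27 = 54
P[12] = 3×max(9,27) = 3×27 = 81
P[13] = 2×max(11,54) = 2×54 = 108
P[14] = 2×max(12,81) = 2×81 = 162
One optimal split: 3 + 3 + 3 + 3 + 2; product 3×3×3×3×2 = 162.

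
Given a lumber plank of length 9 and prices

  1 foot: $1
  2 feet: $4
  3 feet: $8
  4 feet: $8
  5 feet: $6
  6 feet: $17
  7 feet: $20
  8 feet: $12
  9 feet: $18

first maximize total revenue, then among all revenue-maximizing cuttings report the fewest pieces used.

Let r[k] be the best obtainable value from length k. For each k, try every first piece i and keep the best of price[i] + r[k−i].
r[1] = 1
r[2] = max(1+1, 4+0) = 4
r[3] = max(1+4, 4+1, 8+0) = 8
r[4] = max(1+8, 4+4, 8+1, 8+0) = 9
r[5] = max(1+9, 4+8, 8+4, 8+1, 6+0) = 12
r[6] = max(1+12, 4+9, 8+8, 8+4, 6+1, 17+0) = 17
r[7] = max(1+17, 4+12, 8+9, …, 17+1, 20+0) = 20
r[8] = max(1+20, 4+17, 8+12, …, 20+1, 12+0) = 21
r[9] = max(1+21, 4+20, 8+17, …, 12+1, 18+0) = 25
Maximum revenue is $25.
Now minimize piece count subject to staying optimal: for each k, pieces[k] = 1 + min over i with p[i]+r[k−i]=r[k] of pieces[k−i].
pieces[6] = 1
pieces[7] = 1
pieces[8] = 2
pieces[9] = 2

2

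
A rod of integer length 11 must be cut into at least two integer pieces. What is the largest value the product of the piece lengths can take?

Define m[k] = max over 1≤i<k of i · max(k−i, m[k−i]); the inner max lets the remainder stay uncut if that's better.
Small cases: m[2]=1, m[3]=2, m[4]=4.
m[5] = 2·max(3,2) = 2·3 = 6
m[6] = 3·max(3,2) = 3·3 = 9
m[7] = 2·max(5,6) = 2·6 = 12
m[8] = 2·max(6,9) = 2·9 = 18
m[9] = 3·max(6,9) = 3·9 = 27
m[10] = 2·max(8,18) = 2·18 = 36
m[11] = 2·max(9,27) = 2·27 = 54
One optimal split: 3 + 3 + 3 + 2; product 3·3·3·2 = 54.

54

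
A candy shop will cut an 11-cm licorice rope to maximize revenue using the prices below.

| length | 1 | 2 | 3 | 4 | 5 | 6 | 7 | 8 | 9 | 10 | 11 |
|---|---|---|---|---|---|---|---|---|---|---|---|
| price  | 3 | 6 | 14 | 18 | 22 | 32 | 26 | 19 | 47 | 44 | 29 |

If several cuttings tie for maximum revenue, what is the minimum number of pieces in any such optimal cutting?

2

Consider every possible first cut. r[k] is the best of p[i]+r[k−i] over all sellable i≤k.
r[1] = 3
r[2] = 6  (first piece 1, then r[1]=3)
r[3] = 14
r[4] = 18
r[5] = 22
r[6] = 32
r[7] = 35  (first piece 1, then r[6]=32)
r[8] = 38  (first piece 1, then r[7]=35)
r[9] = 47
r[10] = 50  (first piece 1, then r[9]=47)
r[11] = 54  (first piece 5, then r[6]=32)
Maximum revenue is ¢54.
Now minimize piece count subject to staying optimal: for each k, pieces[k] = 1 + min over i with p[i]+r[k−i]=r[k] of pieces[k−i].
pieces[8] = 2
pieces[9] = 1
pieces[10] = 2
pieces[11] = 2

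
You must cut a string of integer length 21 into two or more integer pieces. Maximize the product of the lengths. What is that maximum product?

Define g[k] = max over 1≤i<k of i · max(k−i, g[k−i]); the inner max lets the remainder stay uncut if that's better.
g[2] = 1·max(1,0) = 1·1 = 1
g[3] = 1·max(2,1) = 1·2 = 2
g[4] = 2·max(2,1) = 2·2 = 4
g[5] = 2·max(3,2) = 2·3 = 6
g[6] = 3·max(3,2) = 3·3 = 9
g[7] = 2·max(5,6) = 2·6 = 12
g[8] = 2·max(6,9) = 2·9 = 18
g[9] = 3·max(6,9) = 3·9 = 27
g[10] = 2·max(8,18) = 2·18 = 36
g[11] = 2·max(9,27) = 2·27 = 54
g[12] = 3·max(9,27) = 3·27 = 81
g[13] = 2·max(11,54) = 2·54 = 108
g[14] = 2·max(12,81) = 2·81 = 162
g[15] = 3·max(12,81) = 3·81 = 243
g[16] = 2·max(14,162) = 2·162 = 324
g[17] = 2·max(15,243) = 2·243 = 486
g[18] = 3·max(15,243) = 3·243 = 729
g[19] = 2·max(17,486) = 2·486 = 972
g[20] = 2·max(18,729) = 2·729 = 1458
g[21] = 3·max(18,729) = 3·729 = 2187
One optimal split: 3 + 3 + 3 + 3 + 3 + 3 + 3; product 3·3·3·3·3·3·3 = 2187.

2187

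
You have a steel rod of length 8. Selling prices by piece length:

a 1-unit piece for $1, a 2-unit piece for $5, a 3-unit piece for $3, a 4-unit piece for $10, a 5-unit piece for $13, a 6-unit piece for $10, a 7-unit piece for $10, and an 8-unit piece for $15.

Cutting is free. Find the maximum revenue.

Let best[k] be the best obtainable value from length k. For each k, try every first piece i and keep the best of price[i] + best[k−i].
best[1] = 1
best[2] = max(1+1, 5+0) = 5
best[3] = max(1+5, 5+1, 3+0) = 6
best[4] = max(1+6, 5+5, 3+1, 10+0) = 10
best[5] = max(1+10, 5+6, 3+5, 10+1, 13+0) = 13
best[6] = max(1+13, 5+10, 3+6, 10+5, 13+1, 10+0) = 15
best[7] = max(1+15, 5+13, 3+10, …, 10+1, 10+0) = 18
best[8] = max(1+18, 5+15, 3+13, …, 10+1, 15+0) = 20
One optimal cutting: 2 + 2 + 2 + 2 → $5 + $5 + $5 + $5 = $20.

20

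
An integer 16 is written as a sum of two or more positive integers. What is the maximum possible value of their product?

Fill f[k] for k=2..16: at each k try every first piece i and multiply by the better of (k−i) uncut or f[k−i].
Small cases: f[2]=1, f[3]=2, f[4]=4, f[5]=6, f[6]=9, f[7]=12, f[8]=18.
f[9] = 3×max(6,9) = 3×9 = 27
f[10] = 2×max(8,18) = 2×18 = 36
f[11] = 2×max(9,27) = 2×27 = 54
f[12] = 3×max(9,27) = 3×27 = 81
f[13] = 2×max(11,54) = 2×54 = 108
f[14] = 2×max(12,81) = 2×81 = 162
f[15] = 3×max(12,81) = 3×81 = 243
f[16] = 2×max(14,162) = 2×162 = 324
One optimal split: 3 + 3 + 3 + 3 + 2 + 2; product 3×3×3×3×2×2 = 324.

324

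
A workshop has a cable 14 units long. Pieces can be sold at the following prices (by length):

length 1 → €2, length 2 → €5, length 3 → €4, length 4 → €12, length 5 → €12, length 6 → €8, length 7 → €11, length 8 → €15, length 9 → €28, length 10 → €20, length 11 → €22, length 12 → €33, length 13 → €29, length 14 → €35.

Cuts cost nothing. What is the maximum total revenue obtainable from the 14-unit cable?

42

Let best[k] be the best obtainable value from length k. For each k, try every first piece i and keep the best of price[i] + best[k−i].
best[1] = 2
best[2] = max(2+2, 5+0) = 5
best[3] = max(2+5, 5+2, 4+0) = 7
best[4] = max(2+7, 5+5, 4+2, 12+0) = 12
best[5] = max(2+12, 5+7, 4+5, 12+2, 12+0) = 14
best[6] = max(2+14, 5+12, 4+7, 12+5, 12+2, 8+0) = 17
best[7] = max(2+17, 5+14, 4+12, …, 8+2, 11+0) = 19
best[8] = max(2+19, 5+17, 4+14, …, 11+2, 15+0) = 24
best[9] = max(2+24, 5+19, 4+17, …, 15+2, 28+0) = 28
best[10] = max(2+28, 5+24, 4+19, …, 28+2, 20+0) = 30
best[11] = max(2+30, 5+28, 4+24, …, 20+2, 22+0) = 33
best[12] = max(2+33, 5+30, 4+28, …, 22+2, 33+0) = 36
best[13] = max(2+36, 5+33, 4+30, …, 33+2, 29+0) = 40
best[14] = max(2+40, 5+36, 4+33, …, 29+2, 35+0) = 42
One optimal cutting: 9 + 4 + 1 → €28 + €12 + €2 = €42.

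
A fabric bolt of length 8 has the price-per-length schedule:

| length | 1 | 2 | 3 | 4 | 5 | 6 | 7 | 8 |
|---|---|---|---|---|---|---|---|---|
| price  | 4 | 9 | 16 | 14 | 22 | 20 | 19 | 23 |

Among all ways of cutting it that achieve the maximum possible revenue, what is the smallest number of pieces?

Consider every possible first cut. r[k] is the best of p[i]+r[k−i] over all sellable i≤k.
r[1] = 4
r[2] = 9
r[3] = 16
r[4] = 20  (first piece 1, then r[3]=16)
r[5] = 25  (first piece 2, then r[3]=16)
r[6] = 32  (first piece 3, then r[3]=16)
r[7] = 36  (first piece 1, then r[6]=32)
r[8] = 41  (first piece 2, then r[6]=32)
Maximum revenue is $41.
Now minimize piece count subject to staying optimal: for each k, pieces[k] = 1 + min over i with p[i]+r[k−i]=r[k] of pieces[k−i].
pieces[5] = 2
pieces[6] = 2
pieces[7] = 3
pieces[8] = 3

3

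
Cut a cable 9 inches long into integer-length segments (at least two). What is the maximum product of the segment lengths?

Fill m[k] for k=2..9: at each k try every first piece i and multiply by the better of (k−i) uncut or m[k−i].
m[2] = 1·max(1,0) = 1·1 = 1
m[3] = max(1·2, 2·1) = 2
m[4] = max(1·3, 2·2, 3·1) = 4
m[5] = max(1·4, 2·3, 3·2, 4·1) = 6
m[6] = max(1·6, 2·4, 3·3, 4·2, 5·1) = 9
m[7] = max(1·9, 2·6, 3·4, 4·3, 5·2, 6·1) = 12
m[8] = max(1·12, 2·9, 3·6, …, 6·2, 7·1) = 18
m[9] = max(1·18, 2·12, 3·9, …, 7·2, 8·1) = 27
One optimal split: 3 + 3 + 3; product 3·3·3 = 27.

27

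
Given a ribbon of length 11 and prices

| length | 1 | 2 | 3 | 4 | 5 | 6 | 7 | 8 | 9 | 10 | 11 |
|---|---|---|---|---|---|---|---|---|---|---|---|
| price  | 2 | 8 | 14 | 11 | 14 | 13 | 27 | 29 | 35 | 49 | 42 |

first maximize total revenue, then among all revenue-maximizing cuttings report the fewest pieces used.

2

Let r[k] be the best obtainable value from length k. For each k, try every first piece i and keep the best of price[i] + r[k−i].
r[1] = 2
r[2] = 8
r[3] = 14
r[4] = 16  (first piece 1, then r[3]=14)
r[5] = 22  (first piece 2, then r[3]=14)
r[6] = 28  (first piece 3, then r[3]=14)
r[7] = 30  (first piece 1, then r[6]=28)
r[8] = 36  (first piece 2, then r[6]=28)
r[9] = 42  (first piece 3, then r[6]=28)
r[10] = 49
r[11] = 51  (first piece 1, then r[10]=49)
Maximum revenue is ¢51.
Now minimize piece count subject to staying optimal: for each k, pieces[k] = 1 + min over i with p[i]+r[k−i]=r[k] of pieces[k−i].
pieces[8] = 3
pieces[9] = 3
pieces[10] = 1
pieces[11] = 2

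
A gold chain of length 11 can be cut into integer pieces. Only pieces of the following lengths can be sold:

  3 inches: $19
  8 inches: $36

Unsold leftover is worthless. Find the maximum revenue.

Consider every possible first cut. f[k] is the best of p[i]+f[k−i] over all sellable i≤k.
f[1] = 0
f[2] = 0
f[3] = 19
f[4] = 19
f[5] = 19
f[6] = 38  (first piece 3, then f[3]=19)
f[7] = 38
f[8] = 38
f[9] = 57  (first piece 3, then f[6]=38)
f[10] = 57
f[11] = 57
One optimal cutting: pieces 3 + 3 + 3 with 2 inches of scrap → $57.

57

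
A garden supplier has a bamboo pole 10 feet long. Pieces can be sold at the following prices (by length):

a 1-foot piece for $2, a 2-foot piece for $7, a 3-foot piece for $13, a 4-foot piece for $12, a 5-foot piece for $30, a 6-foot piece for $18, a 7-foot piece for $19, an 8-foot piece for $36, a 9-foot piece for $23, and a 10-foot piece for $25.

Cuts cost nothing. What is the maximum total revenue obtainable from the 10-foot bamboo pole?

Build v[k] bottom-up: v[k] = max over allowed piece i of (p[i] + v[k−i]).
v[1] = 2
v[2] = max(2+2, 7+0) = 7
v[3] = max(2+7, 7+2, 13+0) = 13
v[4] = max(2+13, 7+7, 13+2, 12+0) = 15
v[5] = max(2+15, 7+13, 13+7, 12+2, 30+0) = 30
v[6] = max(2+30, 7+15, 13+13, 12+7, 30+2, 18+0) = 32
v[7] = max(2+32, 7+30, 13+15, …, 18+2, 19+0) = 37
v[8] = max(2+37, 7+32, 13+30, …, 19+2, 36+0) = 43
v[9] = max(2+43, 7+37, 13+32, …, 36+2, 23+0) = 45
v[10] = max(2+45, 7+43, 13+37, …, 23+2, 25+0) = 60
One optimal cutting: 5 + 5 → $30 + $30 = $60.

60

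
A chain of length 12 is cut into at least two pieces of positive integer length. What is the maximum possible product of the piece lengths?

Define f[k] = max over 1≤i<k of i · max(k−i, f[k−i]); the inner max lets the remainder stay uncut if that's better.
Small cases: f[2]=1, f[3]=2, f[4]=4, f[5]=6.
f[6] = 3×max(3,2) = 3×3 = 9
f[7] = 2×max(5,6) = 2×6 = 12
f[8] = 2×max(6,9) = 2×9 = 18
f[9] = 3×max(6,9) = 3×9 = 27
f[10] = 2×max(8,18) = 2×18 = 36
f[11] = 2×max(9,27) = 2×27 = 54
f[12] = 3×max(9,27) = 3×27 = 81
One optimal split: 3 + 3 + 3 + 3; product 3×3×3×3 = 81.

81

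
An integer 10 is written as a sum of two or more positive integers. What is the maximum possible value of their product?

36

Let prod[k] be the best product for length k (with at least one cut). For each first piece i, the rest contributes max(k−i, prod[k−i]).
Small cases: prod[2]=1.
prod[3] = 1×max(2,1) = 1×2 = 2
prod[4] = 2×max(2,1) = 2×2 = 4
prod[5] = 2×max(3,2) = 2×3 = 6
prod[6] = 3×max(3,2) = 3×3 = 9
prod[7] = 2×max(5,6) = 2×6 = 12
prod[8] = 2×max(6,9) = 2×9 = 18
prod[9] = 3×max(6,9) = 3×9 = 27
prod[10] = 2×max(8,18) = 2×18 = 36
One optimal split: 3 + 3 + 2 + 2; product 3×3×2×2 = 36.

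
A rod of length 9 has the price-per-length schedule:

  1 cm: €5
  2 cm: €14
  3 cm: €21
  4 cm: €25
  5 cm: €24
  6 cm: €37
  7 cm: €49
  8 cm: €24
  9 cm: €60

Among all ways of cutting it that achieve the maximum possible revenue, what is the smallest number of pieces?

Consider every possible first cut. r[k] is the best of p[i]+r[k−i] over all sellable i≤k.
r[1] = 5
r[2] = 14
r[3] = 21
r[4] = 28  (first piece 2, then r[2]=14)
r[5] = 35  (first piece 2, then r[3]=21)
r[6] = 42  (first piece 2, then r[4]=28)
r[7] = 49  (first piece 2, then r[5]=35)
r[8] = 56  (first piece 2, then r[6]=42)
r[9] = 63  (first piece 2, then r[7]=49)
Maximum revenue is €63.
Now minimize piece count subject to staying optimal: for each k, pieces[k] = 1 + min over i with p[i]+r[k−i]=r[k] of pieces[k−i].
pieces[6] = 2
pieces[7] = 1
pieces[8] = 3
pieces[9] = 2

2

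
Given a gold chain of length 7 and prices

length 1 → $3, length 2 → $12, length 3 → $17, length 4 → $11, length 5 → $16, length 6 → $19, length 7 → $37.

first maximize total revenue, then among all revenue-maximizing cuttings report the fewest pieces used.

Let r[k] be the best obtainable value from length k. For each k, try every first piece i and keep the best of price[i] + r[k−i].
r[1] = 3
r[2] = 12
r[3] = 17
r[4] = 24  (first piece 2, then r[2]=12)
r[5] = 29  (first piece 2, then r[3]=17)
r[6] = 36  (first piece 2, then r[4]=24)
r[7] = 41  (first piece 2, then r[5]=29)
Maximum revenue is $41.
Now minimize piece count subject to staying optimal: for each k, pieces[k] = 1 + min over i with p[i]+r[k−i]=r[k] of pieces[k−i].
pieces[4] = 2
pieces[5] = 2
pieces[6] = 3
pieces[7] = 3

3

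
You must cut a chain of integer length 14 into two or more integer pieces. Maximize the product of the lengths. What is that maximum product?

Fill f[k] for k=2..14: at each k try every first piece i and multiply by the better of (k−i) uncut or f[k−i].
f[2] = 1*max(1,0) = 1*1 = 1
f[3] = max(1*2, 2*1) = 2
f[4] = max(1*3, 2*2, 3*1) = 4
f[5] = max(1*4, 2*3, 3*2, 4*1) = 6
f[6] = max(1*6, 2*4, 3*3, 4*2, 5*1) = 9
f[7] = max(1*9, 2*6, 3*4, 4*3, 5*2, 6*1) = 12
f[8] = max(1*12, 2*9, 3*6, …, 6*2, 7*1) = 18
f[9] = max(1*18, 2*12, 3*9, …, 7*2, 8*1) = 27
f[10] = max(1*27, 2*18, 3*12, …, 8*2, 9*1) = 36
f[11] = max(1*36, 2*27, 3*18, …, 9*2, 10*1) = 54
f[12] = max(1*54, 2*36, 3*27, …, 10*2, 11*1) = 81
f[13] = max(1*81, 2*54, 3*36, …, 11*2, 12*1) = 108
f[14] = max(1*108, 2*81, 3*54, …, 12*2, 13*1) = 162
One optimal split: 3 + 3 + 3 + 3 + 2; product 3*3*3*3*2 = 162.

162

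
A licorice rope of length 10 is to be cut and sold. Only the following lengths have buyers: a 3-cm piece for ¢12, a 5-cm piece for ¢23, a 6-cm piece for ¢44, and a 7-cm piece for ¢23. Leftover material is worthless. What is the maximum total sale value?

56

Let r[k] be the best obtainable value from length k. For each k, try every first piece i and keep the best of price[i] + r[k−i].
r[1] = 0
r[2] = 0
r[3] = 12
r[4] = 12
r[5] = max(12+0, 23+0) = 23
r[6] = max(12+12, 23+0, 44+0) = 44
r[7] = max(12+12, 23+0, 44+0, 23+0) = 44
r[8] = max(12+23, 23+12, 44+0, 23+0) = 44
r[9] = max(12+44, 23+12, 44+12, 23+0) = 56
r[10] = max(12+44, 23+23, 44+12, 23+12) = 56
One optimal cutting: pieces 6 + 3 with 1 cm of scrap → ¢56.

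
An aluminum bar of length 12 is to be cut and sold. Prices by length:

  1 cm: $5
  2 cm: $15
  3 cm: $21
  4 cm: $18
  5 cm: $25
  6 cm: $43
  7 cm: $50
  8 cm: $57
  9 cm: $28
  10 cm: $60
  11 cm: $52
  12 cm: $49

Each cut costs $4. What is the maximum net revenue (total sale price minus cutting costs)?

82

Let r[k] be the best obtainable value from length k. For each k, try every first piece i and keep the best of price[i] + r[k−i] minus the 4 cut fee when i<k.
r[1] = 5
r[2] = max(5+5-4, 15+0) = 15
r[3] = max(5+15-4, 15+5-4, 21+0) = 21
r[4] = max(5+21-4, 15+15-4, 21+5-4, 18+0) = 26
r[5] = max(5+26-4, 15+21-4, 21+15-4, 18+5-4, 25+0) = 32
r[6] = max(5+32-4, 15+26-4, 21+21-4, 18+15-4, 25+5-4, 43+0) = 43
r[7] = max(5+43-4, 15+32-4, 21+26-4, …, 43+5-4, 50+0) = 50
r[8] = max(5+50-4, 15+43-4, 21+32-4, …, 50+5-4, 57+0) = 57
r[9] = max(5+57-4, 15+50-4, 21+43-4, …, 57+5-4, 28+0) = 61
r[10] = max(5+61-4, 15+57-4, 21+50-4, …, 28+5-4, 60+0) = 68
r[11] = max(5+68-4, 15+61-4, 21+57-4, …, 60+5-4, 52+0) = 74
r[12] = max(5+74-4, 15+68-4, 21+61-4, …, 52+5-4, 49+0) = 82
One optimal plan: pieces 6 + 6 (1 cut) → $86 − $4 = $82.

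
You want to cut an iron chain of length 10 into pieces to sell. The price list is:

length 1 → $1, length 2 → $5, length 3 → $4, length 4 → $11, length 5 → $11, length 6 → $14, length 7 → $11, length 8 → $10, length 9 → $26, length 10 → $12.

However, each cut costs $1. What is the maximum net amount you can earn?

26

Build r[k] bottom-up: r[k] = max over allowed piece i of (p[i] + r[k−i]) − 1 per cut.
r[1] = 1
r[2] = 5
r[3] = 5  (first piece 1, then r[2]=5)
r[4] = 11
r[5] = 11  (first piece 1, then r[4]=11)
r[6] = 15  (first piece 2, then r[4]=11)
r[7] = 15  (first piece 1, then r[6]=15)
r[8] = 21  (first piece 4, then r[4]=11)
r[9] = 26
r[10] = 26  (first piece 1, then r[9]=26)
One optimal plan: pieces 9 + 1 (1 cut) → $27 − $1 = $26.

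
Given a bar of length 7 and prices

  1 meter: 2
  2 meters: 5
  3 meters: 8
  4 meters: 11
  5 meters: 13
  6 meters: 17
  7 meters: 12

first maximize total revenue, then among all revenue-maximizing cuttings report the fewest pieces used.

Build r[k] bottom-up: r[k] = max over allowed piece i of (p[i] + r[k−i]).
r[1] = 2
r[2] = max(2+2, 5+0) = 5
r[3] = max(2+5, 5+2, 8+0) = 8
r[4] = max(2+8, 5+5, 8+2, 11+0) = 11
r[5] = max(2+11, 5+8, 8+5, 11+2, 13+0) = 13
r[6] = max(2+13, 5+11, 8+8, 11+5, 13+2, 17+0) = 17
r[7] = max(2+17, 5+13, 8+11, …, 17+2, 12+0) = 19
Maximum revenue is 19.
Now minimize piece count subject to staying optimal: for each k, pieces[k] = 1 + min over i with p[i]+r[k−i]=r[k] of pieces[k−i].
pieces[4] = 1
pieces[5] = 1
pieces[6] = 1
pieces[7] = 2

2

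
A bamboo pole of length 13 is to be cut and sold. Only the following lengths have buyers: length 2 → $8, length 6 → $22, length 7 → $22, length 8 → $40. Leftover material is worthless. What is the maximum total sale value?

56

Consider every possible first cut. best[k] is the best of p[i]+best[k−i] over all sellable i≤k.
best[1] = 0
best[2] = 8
best[3] = 8
best[4] = 16  (first piece 2, then best[2]=8)
best[5] = 16
best[6] = 24  (first piece 2, then best[4]=16)
best[7] = 24
best[8] = 40
best[9] = 40
best[10] = 48  (first piece 2, then best[8]=40)
best[11] = 48
best[12] = 56  (first piece 2, then best[10]=48)
best[13] = 56
One optimal cutting: pieces 8 + 2 + 2 with 1 foot of scrap → $56.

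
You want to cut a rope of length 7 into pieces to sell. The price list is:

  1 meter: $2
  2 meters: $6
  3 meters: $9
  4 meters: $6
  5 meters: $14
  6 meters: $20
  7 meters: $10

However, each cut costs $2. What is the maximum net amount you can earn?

Consider every possible first cut. net[k] is the best of p[i]+net[k−i] over all sellable i≤k, charging 2 whenever i<k.
net[1] = 2
net[2] = 6
net[3] = 9
net[4] = 10  (first piece 2, then net[2]=6)
net[5] = 14
net[6] = 20
net[7] = 20  (first piece 1, then net[6]=20)
One optimal plan: pieces 6 + 1 (1 cut) → $22 − $2 = $20.

20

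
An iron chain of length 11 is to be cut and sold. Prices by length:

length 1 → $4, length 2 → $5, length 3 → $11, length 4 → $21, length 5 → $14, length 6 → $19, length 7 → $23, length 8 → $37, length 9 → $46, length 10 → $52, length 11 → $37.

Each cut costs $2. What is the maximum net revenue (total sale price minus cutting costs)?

54

Consider every possible first cut. r[k] is the best of p[i]+r[k−i] over all sellable i≤k, charging 2 whenever i<k.
r[1] = 4
r[2] = 6  (first piece 1, then r[1]=4)
r[3] = 11
r[4] = 21
r[5] = 23  (first piece 1, then r[4]=21)
r[6] = 25  (first piece 1, then r[5]=23)
r[7] = 30  (first piece 3, then r[4]=21)
r[8] = 40  (first piece 4, then r[4]=21)
r[9] = 46
r[10] = 52
r[11] = 54  (first piece 1, then r[10]=52)
One optimal plan: pieces 10 + 1 (1 cut) → $56 − $2 = $54.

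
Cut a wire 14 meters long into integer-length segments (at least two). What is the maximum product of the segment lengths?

162

Let f[k] be the best product for length k (with at least one cut). For each first piece i, the rest contributes max(k−i, f[k−i]).
f[2] = 1·max(1,0) = 1·1 = 1
f[3] = max(1·2, 2·1) = 2
f[4] = max(1·3, 2·2, 3·1) = 4
f[5] = max(1·4, 2·3, 3·2, 4·1) = 6
f[6] = max(1·6, 2·4, 3·3, 4·2, 5·1) = 9
f[7] = max(1·9, 2·6, 3·4, 4·3, 5·2, 6·1) = 12
f[8] = max(1·12, 2·9, 3·6, …, 6·2, 7·1) = 18
f[9] = max(1·18, 2·12, 3·9, …, 7·2, 8·1) = 27
f[10] = max(1·27, 2·18, 3·12, …, 8·2, 9·1) = 36
f[11] = max(1·36, 2·27, 3·18, …, 9·2, 10·1) = 54
f[12] = max(1·54, 2·36, 3·27, …, 10·2, 11·1) = 81
f[13] = max(1·81, 2·54, 3·36, …, 11·2, 12·1) = 108
f[14] = max(1·108, 2·81, 3·54, …, 12·2, 13·1) = 162
One optimal split: 3 + 3 + 3 + 3 + 2; product 3·3·3·3·2 = 162.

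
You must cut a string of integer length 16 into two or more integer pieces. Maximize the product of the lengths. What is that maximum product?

324

Define f[k] = max over 1≤i<k of i · max(k−i, f[k−i]); the inner max lets the remainder stay uncut if that's better.
f[2] = 1×max(1,0) = 1×1 = 1
f[3] = max(1×2, 2×1) = 2
f[4] = max(1×3, 2×2, 3×1) = 4
f[5] = max(1×4, 2×3, 3×2, 4×1) = 6
f[6] = max(1×6, 2×4, 3×3, 4×2, 5×1) = 9
f[7] = max(1×9, 2×6, 3×4, 4×3, 5×2, 6×1) = 12
f[8] = max(1×12, 2×9, 3×6, …, 6×2, 7×1) = 18
f[9] = max(1×18, 2×12, 3×9, …, 7×2, 8×1) = 27
f[10] = max(1×27, 2×18, 3×12, …, 8×2, 9×1) = 36
f[11] = max(1×36, 2×27, 3×18, …, 9×2, 10×1) = 54
f[12] = max(1×54, 2×36, 3×27, …, 10×2, 11×1) = 81
f[13] = max(1×81, 2×54, 3×36, …, 11×2, 12×1) = 108
f[14] = max(1×108, 2×81, 3×54, …, 12×2, 13×1) = 162
f[15] = max(1×162, 2×108, 3×81, …, 13×2, 14×1) = 243
f[16] = max(1×243, 2×162, 3×108, …, 14×2, 15×1) = 324
One optimal split: 3 + 3 + 3 + 3 + 2 + 2; product 3×3×3×3×2×2 = 324.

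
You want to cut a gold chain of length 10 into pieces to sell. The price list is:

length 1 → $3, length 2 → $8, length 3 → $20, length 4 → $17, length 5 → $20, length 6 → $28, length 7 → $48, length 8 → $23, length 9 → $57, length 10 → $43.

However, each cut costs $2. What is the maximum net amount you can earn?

66

Let net[k] be the best obtainable value from length k. For each k, try every first piece i and keep the best of price[i] + net[k−i] minus the 2 cut fee when i<k.
net[1] = 3
net[2] = 8
net[3] = 20
net[4] = 21  (first piece 1, then net[3]=20)
net[5] = 26  (first piece 2, then net[3]=20)
net[6] = 38  (first piece 3, then net[3]=20)
net[7] = 48
net[8] = 49  (first piece 1, then net[7]=48)
net[9] = 57
net[10] = 66  (first piece 3, then net[7]=48)
One optimal plan: pieces 7 + 3 (1 cut) → $68 − $2 = $66.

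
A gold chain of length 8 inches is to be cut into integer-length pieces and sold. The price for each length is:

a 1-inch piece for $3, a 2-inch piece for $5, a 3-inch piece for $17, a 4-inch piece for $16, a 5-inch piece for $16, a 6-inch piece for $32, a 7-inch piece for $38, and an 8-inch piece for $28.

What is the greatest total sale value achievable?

41

Consider every possible first cut. best[k] is the best of p[i]+best[k−i] over all sellable i≤k.
best[1] = 3
best[2] = max(3+3, 5+0) = 6
best[3] = max(3+6, 5+3, 17+0) = 17
best[4] = max(3+17, 5+6, 17+3, 16+0) = 20
best[5] = max(3+20, 5+17, 17+6, 16+3, 16+0) = 23
best[6] = max(3+23, 5+20, 17+17, 16+6, 16+3, 32+0) = 34
best[7] = max(3+34, 5+23, 17+20, …, 32+3, 38+0) = 38
best[8] = max(3+38, 5+34, 17+23, …, 38+3, 28+0) = 41
One optimal cutting: 7 + 1 → $38 + $3 = $41.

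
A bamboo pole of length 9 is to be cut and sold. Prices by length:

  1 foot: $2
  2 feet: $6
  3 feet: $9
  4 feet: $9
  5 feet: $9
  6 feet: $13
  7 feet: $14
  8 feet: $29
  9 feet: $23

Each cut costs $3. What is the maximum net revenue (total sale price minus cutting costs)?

28

Build r[k] bottom-up: r[k] = max over allowed piece i of (p[i] + r[k−i]) − 3 per cut.
r[1] = 2
r[2] = 6
r[3] = 9
r[4] = 9  (first piece 2, then r[2]=6)
r[5] = 12  (first piece 2, then r[3]=9)
r[6] = 15  (first piece 3, then r[3]=9)
r[7] = 15  (first piece 2, then r[5]=12)
r[8] = 29
r[9] = 28  (first piece 1, then r[8]=29)
One optimal plan: pieces 8 + 1 (1 cut) → $31 − $3 = $28.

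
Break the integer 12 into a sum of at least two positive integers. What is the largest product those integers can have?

Fill m[k] for k=2..12: at each k try every first piece i and multiply by the better of (k−i) uncut or m[k−i].
m[2] = 1×max(1,0) = 1×1 = 1
m[3] = max(1×2, 2×1) = 2
m[4] = max(1×3, 2×2, 3×1) = 4
m[5] = max(1×4, 2×3, 3×2, 4×1) = 6
m[6] = max(1×6, 2×4, 3×3, 4×2, 5×1) = 9
m[7] = max(1×9, 2×6, 3×4, 4×3, 5×2, 6×1) = 12
m[8] = max(1×12, 2×9, 3×6, …, 6×2, 7×1) = 18
m[9] = max(1×18, 2×12, 3×9, …, 7×2, 8×1) = 27
m[10] = max(1×27, 2×18, 3×12, …, 8×2, 9×1) = 36
m[11] = max(1×36, 2×27, 3×18, …, 9×2, 10×1) = 54
m[12] = max(1×54, 2×36, 3×27, …, 10×2, 11×1) = 81
One optimal split: 3 + 3 + 3 + 3; product 3×3×3×3 = 81.

81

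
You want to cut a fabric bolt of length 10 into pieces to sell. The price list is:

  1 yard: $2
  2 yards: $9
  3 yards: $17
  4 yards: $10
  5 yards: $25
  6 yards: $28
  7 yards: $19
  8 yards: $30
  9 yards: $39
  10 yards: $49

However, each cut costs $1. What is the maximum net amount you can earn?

Build r[k] bottom-up: r[k] = max over allowed piece i of (p[i] + r[k−i]) − 1 per cut.
r[1] = 2
r[2] = 9
r[3] = 17
r[4] = 18  (first piece 1, then r[3]=17)
r[5] = 25  (first piece 2, then r[3]=17)
r[6] = 33  (first piece 3, then r[3]=17)
r[7] = 34  (first piece 1, then r[6]=33)
r[8] = 41  (first piece 2, then r[6]=33)
r[9] = 49  (first piece 3, then r[6]=33)
r[10] = 50  (first piece 1, then r[9]=49)
One optimal plan: pieces 3 + 3 + 3 + 1 (3 cuts) → $53 − $3 = $50.

50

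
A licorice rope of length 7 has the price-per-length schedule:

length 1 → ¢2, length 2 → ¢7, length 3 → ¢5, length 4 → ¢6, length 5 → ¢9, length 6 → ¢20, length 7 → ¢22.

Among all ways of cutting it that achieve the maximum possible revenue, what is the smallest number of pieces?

Build r[k] bottom-up: r[k] = max over allowed piece i of (p[i] + r[k−i]).
r[1] = 2
r[2] = max(2+2, 7+0) = 7
r[3] = max(2+7, 7+2, 5+0) = 9
r[4] = max(2+9, 7+7, 5+2, 6+0) = 14
r[5] = max(2+14, 7+9, 5+7, 6+2, 9+0) = 16
r[6] = max(2+16, 7+14, 5+9, 6+7, 9+2, 20+0) = 21
r[7] = max(2+21, 7+16, 5+14, …, 20+2, 22+0) = 23
Maximum revenue is ¢23.
Now minimize piece count subject to staying optimal: for each k, pieces[k] = 1 + min over i with p[i]+r[k−i]=r[k] of pieces[k−i].
pieces[4] = 2
pieces[5] = 3
pieces[6] = 3
pieces[7] = 4

4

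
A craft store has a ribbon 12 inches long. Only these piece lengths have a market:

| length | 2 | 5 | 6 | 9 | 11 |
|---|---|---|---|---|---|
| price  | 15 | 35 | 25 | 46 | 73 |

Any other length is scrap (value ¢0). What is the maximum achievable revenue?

Let f[k] be the best obtainable value from length k. For each k, try every first piece i and keep the best of price[i] + f[k−i].
f[1] = 0
f[2] = 15
f[3] = 15
f[4] = 30  (first piece 2, then f[2]=15)
f[5] = 35
f[6] = 45  (first piece 2, then f[4]=30)
f[7] = 50  (first piece 2, then f[5]=35)
f[8] = 60  (first piece 2, then f[6]=45)
f[9] = 65  (first piece 2, then f[7]=50)
f[10] = 75  (first piece 2, then f[8]=60)
f[11] = 80  (first piece 2, then f[9]=65)
f[12] = 90  (first piece 2, then f[10]=75)
One optimal cutting: 2 + 2 + 2 + 2 + 2 + 2 → ¢90.

90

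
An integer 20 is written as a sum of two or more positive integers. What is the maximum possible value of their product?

Define P[k] = max over 1≤i<k of i · max(k−i, P[k−i]); the inner max lets the remainder stay uncut if that's better.
Small cases: P[2]=1, P[3]=2, P[4]=4, P[5]=6, P[6]=9, P[7]=12, P[8]=18, P[9]=27, P[10]=36, P[11]=54, P[12]=81, P[13]=108, P[14]=162, P[15]=243.
P[16] = 2*max(14,162) = 2*162 = 324
P[17] = 2*max(15,243) = 2*243 = 486
P[18] = 3*max(15,243) = 3*243 = 729
P[19] = 2*max(17,486) = 2*486 = 972
P[20] = 2*max(18,729) = 2*729 = 1458
One optimal split: 3 + 3 + 3 + 3 + 3 + 3 + 2; product 3*3*3*3*3*3*2 = 1458.

1458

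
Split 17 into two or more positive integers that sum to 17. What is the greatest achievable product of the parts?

486

Define g[k] = max over 1≤i<k of i · max(k−i, g[k−i]); the inner max lets the remainder stay uncut if that's better.
g[2] = 1·max(1,0) = 1·1 = 1
g[3] = max(1·2, 2·1) = 2
g[4] = max(1·3, 2·2, 3·1) = 4
g[5] = max(1·4, 2·3, 3·2, 4·1) = 6
g[6] = max(1·6, 2·4, 3·3, 4·2, 5·1) = 9
g[7] = max(1·9, 2·6, 3·4, 4·3, 5·2, 6·1) = 12
g[8] = max(1·12, 2·9, 3·6, …, 6·2, 7·1) = 18
g[9] = max(1·18, 2·12, 3·9, …, 7·2, 8·1) = 27
g[10] = max(1·27, 2·18, 3·12, …, 8·2, 9·1) = 36
g[11] = max(1·36, 2·27, 3·18, …, 9·2, 10·1) = 54
g[12] = max(1·54, 2·36, 3·27, …, 10·2, 11·1) = 81
g[13] = max(1·81, 2·54, 3·36, …, 11·2, 12·1) = 108
g[14] = max(1·108, 2·81, 3·54, …, 12·2, 13·1) = 162
g[15] = max(1·162, 2·108, 3·81, …, 13·2, 14·1) = 243
g[16] = max(1·243, 2·162, 3·108, …, 14·2, 15·1) = 324
g[17] = max(1·324, 2·243, 3·162, …, 15·2, 16·1) = 486
One optimal split: 3 + 3 + 3 + 3 + 3 + 2; product 3·3·3·3·3·2 = 486.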